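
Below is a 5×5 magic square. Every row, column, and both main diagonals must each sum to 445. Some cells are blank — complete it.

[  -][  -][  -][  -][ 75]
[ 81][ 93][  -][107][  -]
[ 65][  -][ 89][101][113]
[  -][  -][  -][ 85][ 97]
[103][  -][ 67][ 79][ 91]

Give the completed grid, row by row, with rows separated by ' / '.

87 99 111 73 75 / 81 93 95 107 69 / 65 77 89 101 113 / 109 71 83 85 97 / 103 105 67 79 91

Row 3 must total 445; the given cells sum to 368, so (3,2) = 77.
The remaining cell in row 5 is (5,2) = 445 − 340 = 105.
Column 4: 107 + 101 + 85 + 79 + ? = 445, so (1,4) = 73.
Column 5 needs 445; the known cells sum to 376, so (2,5) = 69.
Main diagonal: 93 + 89 + 85 + 91 + ? = 445, so (1,1) = 87.
Anti-diagonal needs 445; the known cells sum to 374, so (4,2) = 71.
Row 2 needs 445; the known cells sum to 350, so (2,3) = 95.
Column 1 needs 445; the known cells sum to 336, so (4,1) = 109.
Using column 2: 93 + 77 + 71 + 105 + ? → (1,2) = 445 − 346 = 99.
The remaining cell in row 1 is (1,3) = 445 − 334 = 111.
Using row 4: 109 + 71 + 85 + 97 + ? → (4,3) = 445 − 362 = 83.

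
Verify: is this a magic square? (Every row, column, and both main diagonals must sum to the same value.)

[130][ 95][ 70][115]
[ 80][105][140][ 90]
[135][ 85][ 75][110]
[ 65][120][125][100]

Row 1: 130 + 95 + 70 + 115 = 410.
Row 2: 80 + 105 + 140 + 90 = 415.
Row 3: 135 + 85 + 75 + 110 = 405.
Row 4: 65 + 120 + 125 + 100 = 410.
Column 1: 130 + 80 + 135 + 65 = 410.
Column 2: 95 + 105 + 85 + 120 = 405.
Column 3: 70 + 140 + 75 + 125 = 410.
Column 4: 115 + 90 + 110 + 100 = 415.
Main diagonal: 130 + 105 + 75 + 100 = 410.
Anti-diagonal: 115 + 140 + 85 + 65 = 405.

No — main diagonal sums to 410 but row 3 sums to 405.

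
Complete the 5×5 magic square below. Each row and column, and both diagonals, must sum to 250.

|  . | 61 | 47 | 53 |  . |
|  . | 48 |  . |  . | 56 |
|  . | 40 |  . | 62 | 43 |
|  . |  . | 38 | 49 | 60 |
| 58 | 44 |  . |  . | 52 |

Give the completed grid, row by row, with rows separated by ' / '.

50 61 47 53 39 / 42 48 59 45 56 / 54 40 51 62 43 / 46 57 38 49 60 / 58 44 55 41 52

Column 2: 61 + 48 + 40 + 44 + ? = 250, so (4,2) = 57.
The remaining cell in column 5 is (1,5) = 250 − 211 = 39.
Row 1: 61 + 47 + 53 + 39 + ? = 250, so (1,1) = 50.
Row 4: 57 + 38 + 49 + 60 + ? = 250, so (4,1) = 46.
The remaining cell in main diagonal is (3,3) = 250 − 199 = 51.
Using anti-diagonal: 39 + 51 + 57 + 58 + ? → (2,4) = 250 − 205 = 45.
Using row 3: 40 + 51 + 62 + 43 + ? → (3,1) = 250 − 196 = 54.
Column 1 must total 250; the given cells sum to 208, so (2,1) = 42.
Column 4 must total 250; the given cells sum to 209, so (5,4) = 41.
Row 2: 42 + 48 + 45 + 56 + ? = 250, so (2,3) = 59.
Row 5: 58 + 44 + 41 + 52 + ? = 250, so (5,3) = 55.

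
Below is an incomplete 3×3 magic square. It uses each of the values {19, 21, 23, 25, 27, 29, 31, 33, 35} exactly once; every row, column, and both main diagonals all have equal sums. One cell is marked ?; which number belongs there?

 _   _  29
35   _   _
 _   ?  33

23

The 9 entries sum to 243, so each line sums to 243/3 = 81.
From column 3, 81 − (29 + 33) gives (2,3) = 19.
Using row 2: 35 + 19 + ? → (2,2) = 81 − 54 = 27.
Main diagonal must total 81; the given cells sum to 60, so (1,1) = 21.
Using anti-diagonal: 29 + 27 + ? → (3,1) = 81 − 56 = 25.
Row 1 must total 81; the given cells sum to 50, so (1,2) = 31.
Row 3: 25 + 33 + ? = 81, so (3,2) = 23.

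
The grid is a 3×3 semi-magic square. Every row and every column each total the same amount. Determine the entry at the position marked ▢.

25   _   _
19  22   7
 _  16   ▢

28

Row 2 is complete and sums to 48; that is the magic constant.
The remaining cell in column 1 is (3,1) = 48 − 44 = 4.
Column 2 needs 48; the known cells sum to 38, so (1,2) = 10.
From row 1, 48 − (25 + 10) gives (1,3) = 13.
Row 3 must total 48; the given cells sum to 20, so (3,3) = 28.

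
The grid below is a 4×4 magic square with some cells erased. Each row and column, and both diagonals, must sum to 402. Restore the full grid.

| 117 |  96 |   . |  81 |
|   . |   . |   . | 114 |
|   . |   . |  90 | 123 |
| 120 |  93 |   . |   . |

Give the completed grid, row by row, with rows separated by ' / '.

117 96 108 81 / 78 111 99 114 / 87 102 90 123 / 120 93 105 84

From row 1, 402 − (117 + 96 + 81) gives (1,3) = 108.
Using column 4: 81 + 114 + 123 + ? → (4,4) = 402 − 318 = 84.
Main diagonal: 117 + 90 + 84 + ? = 402, so (2,2) = 111.
Row 4 needs 402; the known cells sum to 297, so (4,3) = 105.
Column 2: 96 + 111 + 93 + ? = 402, so (3,2) = 102.
Column 3: 108 + 90 + 105 + ? = 402, so (2,3) = 99.
The remaining cell in row 2 is (2,1) = 402 − 324 = 78.
Row 3 must total 402; the given cells sum to 315, so (3,1) = 87.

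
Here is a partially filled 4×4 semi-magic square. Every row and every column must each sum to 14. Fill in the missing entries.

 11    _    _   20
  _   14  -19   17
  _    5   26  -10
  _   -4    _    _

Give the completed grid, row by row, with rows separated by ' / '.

11 -1 -16 20 / 2 14 -19 17 / -7 5 26 -10 / 8 -4 23 -13

Row 2: 14 + (-19) + 17 + ? = 14, so (2,1) = 2.
The remaining cell in row 3 is (3,1) = 14 − 21 = -7.
Column 1 must total 14; the given cells sum to 6, so (4,1) = 8.
Column 2 must total 14; the given cells sum to 15, so (1,2) = -1.
The remaining cell in column 4 is (4,4) = 14 − 27 = -13.
Row 1 needs 14; the known cells sum to 30, so (1,3) = -16.
Row 4: 8 + (-4) + (-13) + ? = 14, so (4,3) = 23.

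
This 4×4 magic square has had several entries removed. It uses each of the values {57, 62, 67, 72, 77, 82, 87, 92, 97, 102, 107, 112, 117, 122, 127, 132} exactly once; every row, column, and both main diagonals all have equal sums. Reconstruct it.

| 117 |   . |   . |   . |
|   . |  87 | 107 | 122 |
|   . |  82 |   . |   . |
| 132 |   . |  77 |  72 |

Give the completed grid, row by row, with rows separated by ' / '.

117 112 92 57 / 62 87 107 122 / 67 82 102 127 / 132 97 77 72

The 16 entries sum to 1512, so each line sums to 1512/4 = 378.
Row 2: 87 + 107 + 122 + ? = 378, so (2,1) = 62.
The remaining cell in row 4 is (4,2) = 378 − 281 = 97.
Column 1 must total 378; the given cells sum to 311, so (3,1) = 67.
Column 2: 87 + 82 + 97 + ? = 378, so (1,2) = 112.
Main diagonal: 117 + 87 + 72 + ? = 378, so (3,3) = 102.
The remaining cell in anti-diagonal is (1,4) = 378 − 321 = 57.
The remaining cell in row 1 is (1,3) = 378 − 286 = 92.
The remaining cell in row 3 is (3,4) = 378 − 251 = 127.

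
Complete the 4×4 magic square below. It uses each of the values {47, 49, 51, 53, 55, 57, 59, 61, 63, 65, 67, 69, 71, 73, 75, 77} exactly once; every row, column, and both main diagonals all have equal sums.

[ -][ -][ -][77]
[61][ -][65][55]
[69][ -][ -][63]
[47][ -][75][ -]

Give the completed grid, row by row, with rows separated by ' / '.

The 16 entries sum to 992, so each line sums to 992/4 = 248.
Row 2 needs 248; the known cells sum to 181, so (2,2) = 67.
Column 1 needs 248; the known cells sum to 177, so (1,1) = 71.
Column 4: 77 + 55 + 63 + ? = 248, so (4,4) = 53.
Main diagonal: 71 + 67 + 53 + ? = 248, so (3,3) = 57.
Anti-diagonal: 77 + 65 + 47 + ? = 248, so (3,2) = 59.
Row 4 must total 248; the given cells sum to 175, so (4,2) = 73.
Column 2 needs 248; the known cells sum to 199, so (1,2) = 49.
Column 3 needs 248; the known cells sum to 197, so (1,3) = 51.

71 49 51 77 / 61 67 65 55 / 69 59 57 63 / 47 73 75 53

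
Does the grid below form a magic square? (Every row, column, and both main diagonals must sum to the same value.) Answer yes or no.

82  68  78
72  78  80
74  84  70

Row 1: 82 + 68 + 78 = 228.
Row 2: 72 + 78 + 80 = 230.
Row 3: 74 + 84 + 70 = 228.
Column 1: 82 + 72 + 74 = 228.
Column 2: 68 + 78 + 84 = 230.
Column 3: 78 + 80 + 70 = 228.
Main diagonal: 82 + 78 + 70 = 230.
Anti-diagonal: 78 + 78 + 74 = 230.

No — main diagonal sums to 230 but column 3 sums to 228.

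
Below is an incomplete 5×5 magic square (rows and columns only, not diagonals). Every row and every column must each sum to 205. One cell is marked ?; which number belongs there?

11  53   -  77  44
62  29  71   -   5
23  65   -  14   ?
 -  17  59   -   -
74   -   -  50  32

Row 1 must total 205; the given cells sum to 185, so (1,3) = 20.
Row 2 needs 205; the known cells sum to 167, so (2,4) = 38.
Using column 1: 11 + 62 + 23 + 74 + ? → (4,1) = 205 − 170 = 35.
From column 2, 205 − (53 + 29 + 65 + 17) gives (5,2) = 41.
From column 4, 205 − (77 + 38 + 14 + 50) gives (4,4) = 26.
Row 4 needs 205; the known cells sum to 137, so (4,5) = 68.
The remaining cell in row 5 is (5,3) = 205 − 197 = 8.
The remaining cell in column 3 is (3,3) = 205 − 158 = 47.
Column 5: 44 + 5 + 68 + 32 + ? = 205, so (3,5) = 56.

56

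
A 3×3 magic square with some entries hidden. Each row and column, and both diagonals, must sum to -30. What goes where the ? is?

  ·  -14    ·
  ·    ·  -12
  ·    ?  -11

-6

The remaining cell in column 3 is (1,3) = -30 − (-23) = -7.
Row 1 must total -30; the given cells sum to -21, so (1,1) = -9.
The remaining cell in main diagonal is (2,2) = -30 − (-20) = -10.
The remaining cell in anti-diagonal is (3,1) = -30 − (-17) = -13.
The remaining cell in row 2 is (2,1) = -30 − (-22) = -8.
From row 3, -30 − (-13 + (-11)) gives (3,2) = -6.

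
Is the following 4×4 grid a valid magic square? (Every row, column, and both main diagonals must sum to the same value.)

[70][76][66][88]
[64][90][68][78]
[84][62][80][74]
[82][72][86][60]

Row 1: 70 + 76 + 66 + 88 = 300.
Row 2: 64 + 90 + 68 + 78 = 300.
Row 3: 84 + 62 + 80 + 74 = 300.
Row 4: 82 + 72 + 86 + 60 = 300.
Column 1: 70 + 64 + 84 + 82 = 300.
Column 2: 76 + 90 + 62 + 72 = 300.
Column 3: 66 + 68 + 80 + 86 = 300.
Column 4: 88 + 78 + 74 + 60 = 300.
Main diagonal: 70 + 90 + 80 + 60 = 300.
Anti-diagonal: 88 + 68 + 62 + 82 = 300.
All lines sum to 300.

Yes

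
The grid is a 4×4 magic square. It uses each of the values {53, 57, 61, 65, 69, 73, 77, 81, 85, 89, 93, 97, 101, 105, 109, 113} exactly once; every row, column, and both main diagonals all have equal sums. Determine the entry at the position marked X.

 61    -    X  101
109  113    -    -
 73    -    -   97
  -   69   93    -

105

The 16 entries sum to 1328, so each line sums to 1328/4 = 332.
Using column 1: 61 + 109 + 73 + ? → (4,1) = 332 − 243 = 89.
The remaining cell in row 4 is (4,4) = 332 − 251 = 81.
Column 4 needs 332; the known cells sum to 279, so (2,4) = 53.
From main diagonal, 332 − (61 + 113 + 81) gives (3,3) = 77.
From row 2, 332 − (109 + 113 + 53) gives (2,3) = 57.
From row 3, 332 − (73 + 77 + 97) gives (3,2) = 85.
From column 2, 332 − (113 + 85 + 69) gives (1,2) = 65.
Column 3 must total 332; the given cells sum to 227, so (1,3) = 105.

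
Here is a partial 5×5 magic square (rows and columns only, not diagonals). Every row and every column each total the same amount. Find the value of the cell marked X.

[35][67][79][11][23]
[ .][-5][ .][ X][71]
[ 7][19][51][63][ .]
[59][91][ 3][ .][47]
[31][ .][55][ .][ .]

Row 1 is complete and sums to 215; that is the magic constant.
The remaining cell in row 3 is (3,5) = 215 − 140 = 75.
Row 4: 59 + 91 + 3 + 47 + ? = 215, so (4,4) = 15.
Column 1 needs 215; the known cells sum to 132, so (2,1) = 83.
Column 2: 67 + (-5) + 19 + 91 + ? = 215, so (5,2) = 43.
From column 3, 215 − (79 + 51 + 3 + 55) gives (2,3) = 27.
Column 5 must total 215; the given cells sum to 216, so (5,5) = -1.
From row 2, 215 − (83 + (-5) + 27 + 71) gives (2,4) = 39.

39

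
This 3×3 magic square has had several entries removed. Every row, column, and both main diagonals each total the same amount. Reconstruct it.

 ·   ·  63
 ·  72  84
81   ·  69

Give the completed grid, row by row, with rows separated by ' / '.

Column 3 is already complete: 63 + 84 + 69 = 216, so that is the magic constant.
From row 2, 216 − (72 + 84) gives (2,1) = 60.
Row 3 needs 216; the known cells sum to 150, so (3,2) = 66.
Column 1: 60 + 81 + ? = 216, so (1,1) = 75.
Column 2 needs 216; the known cells sum to 138, so (1,2) = 78.

75 78 63 / 60 72 84 / 81 66 69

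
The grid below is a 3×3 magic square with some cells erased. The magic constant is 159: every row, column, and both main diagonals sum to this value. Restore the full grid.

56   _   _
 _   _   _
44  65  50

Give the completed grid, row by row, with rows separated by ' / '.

Column 1 needs 159; the known cells sum to 100, so (2,1) = 59.
Main diagonal must total 159; the given cells sum to 106, so (2,2) = 53.
Anti-diagonal must total 159; the given cells sum to 97, so (1,3) = 62.
The remaining cell in row 1 is (1,2) = 159 − 118 = 41.
Using row 2: 59 + 53 + ? → (2,3) = 159 − 112 = 47.

56 41 62 / 59 53 47 / 44 65 50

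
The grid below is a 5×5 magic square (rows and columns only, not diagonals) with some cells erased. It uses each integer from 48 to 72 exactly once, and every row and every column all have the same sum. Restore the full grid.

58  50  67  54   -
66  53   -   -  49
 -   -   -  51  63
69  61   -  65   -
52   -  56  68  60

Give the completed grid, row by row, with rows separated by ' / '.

58 50 67 54 71 / 66 53 70 62 49 / 55 72 59 51 63 / 69 61 48 65 57 / 52 64 56 68 60

The entries are 48 through 72, which sum to 1500, so each line sums to 1500/5 = 300.
Row 1 must total 300; the given cells sum to 229, so (1,5) = 71.
Row 5: 52 + 56 + 68 + 60 + ? = 300, so (5,2) = 64.
The remaining cell in column 1 is (3,1) = 300 − 245 = 55.
Column 2: 50 + 53 + 61 + 64 + ? = 300, so (3,2) = 72.
Column 4 must total 300; the given cells sum to 238, so (2,4) = 62.
The remaining cell in column 5 is (4,5) = 300 − 243 = 57.
Row 2 must total 300; the given cells sum to 230, so (2,3) = 70.
Row 3: 55 + 72 + 51 + 63 + ? = 300, so (3,3) = 59.
Row 4 must total 300; the given cells sum to 252, so (4,3) = 48.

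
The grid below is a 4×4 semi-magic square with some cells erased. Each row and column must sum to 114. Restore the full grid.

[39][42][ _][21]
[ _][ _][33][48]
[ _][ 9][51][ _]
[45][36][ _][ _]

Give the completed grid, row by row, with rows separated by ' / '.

39 42 12 21 / 6 27 33 48 / 24 9 51 30 / 45 36 18 15

Row 1 must total 114; the given cells sum to 102, so (1,3) = 12.
From column 2, 114 − (42 + 9 + 36) gives (2,2) = 27.
The remaining cell in column 3 is (4,3) = 114 − 96 = 18.
The remaining cell in row 2 is (2,1) = 114 − 108 = 6.
Row 4 must total 114; the given cells sum to 99, so (4,4) = 15.
Column 1 must total 114; the given cells sum to 90, so (3,1) = 24.
From column 4, 114 − (21 + 48 + 15) gives (3,4) = 30.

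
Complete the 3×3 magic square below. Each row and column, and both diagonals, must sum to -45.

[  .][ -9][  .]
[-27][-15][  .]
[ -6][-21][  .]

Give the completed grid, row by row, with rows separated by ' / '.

The remaining cell in row 2 is (2,3) = -45 − (-42) = -3.
Row 3 needs -45; the known cells sum to -27, so (3,3) = -18.
From column 1, -45 − (-27 + (-6)) gives (1,1) = -12.
Column 3: -3 + (-18) + ? = -45, so (1,3) = -24.

-12 -9 -24 / -27 -15 -3 / -6 -21 -18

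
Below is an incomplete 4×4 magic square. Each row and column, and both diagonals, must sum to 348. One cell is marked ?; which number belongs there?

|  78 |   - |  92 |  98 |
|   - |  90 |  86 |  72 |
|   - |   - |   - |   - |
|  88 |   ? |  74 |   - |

Row 1 needs 348; the known cells sum to 268, so (1,2) = 80.
The remaining cell in row 2 is (2,1) = 348 − 248 = 100.
Column 1 must total 348; the given cells sum to 266, so (3,1) = 82.
The remaining cell in column 3 is (3,3) = 348 − 252 = 96.
From main diagonal, 348 − (78 + 90 + 96) gives (4,4) = 84.
Using anti-diagonal: 98 + 86 + 88 + ? → (3,2) = 348 − 272 = 76.
Row 3 must total 348; the given cells sum to 254, so (3,4) = 94.
From row 4, 348 − (88 + 74 + 84) gives (4,2) = 102.

102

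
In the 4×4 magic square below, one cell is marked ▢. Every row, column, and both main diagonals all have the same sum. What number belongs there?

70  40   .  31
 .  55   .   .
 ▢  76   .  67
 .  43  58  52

Column 2 is complete and sums to 214; that is the magic constant.
Using row 1: 70 + 40 + 31 + ? → (1,3) = 214 − 141 = 73.
Row 4 needs 214; the known cells sum to 153, so (4,1) = 61.
Column 4 needs 214; the known cells sum to 150, so (2,4) = 64.
From main diagonal, 214 − (70 + 55 + 52) gives (3,3) = 37.
The remaining cell in anti-diagonal is (2,3) = 214 − 168 = 46.
Row 2: 55 + 46 + 64 + ? = 214, so (2,1) = 49.
Row 3: 76 + 37 + 67 + ? = 214, so (3,1) = 34.

34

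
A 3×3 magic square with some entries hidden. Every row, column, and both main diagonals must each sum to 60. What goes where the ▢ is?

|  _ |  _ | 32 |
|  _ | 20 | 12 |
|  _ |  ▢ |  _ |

Row 2 needs 60; the known cells sum to 32, so (2,1) = 28.
The remaining cell in column 3 is (3,3) = 60 − 44 = 16.
Main diagonal must total 60; the given cells sum to 36, so (1,1) = 24.
Anti-diagonal needs 60; the known cells sum to 52, so (3,1) = 8.
From row 1, 60 − (24 + 32) gives (1,2) = 4.
Row 3 needs 60; the known cells sum to 24, so (3,2) = 36.

36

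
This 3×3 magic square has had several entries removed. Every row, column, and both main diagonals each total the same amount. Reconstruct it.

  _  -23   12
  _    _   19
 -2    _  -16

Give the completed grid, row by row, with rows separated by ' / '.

Column 3 is already complete: 12 + 19 + -16 = 15, so that is the magic constant.
Row 1 must total 15; the given cells sum to -11, so (1,1) = 26.
Row 3: -2 + (-16) + ? = 15, so (3,2) = 33.
Column 1 needs 15; the known cells sum to 24, so (2,1) = -9.
From column 2, 15 − (-23 + 33) gives (2,2) = 5.

26 -23 12 / -9 5 19 / -2 33 -16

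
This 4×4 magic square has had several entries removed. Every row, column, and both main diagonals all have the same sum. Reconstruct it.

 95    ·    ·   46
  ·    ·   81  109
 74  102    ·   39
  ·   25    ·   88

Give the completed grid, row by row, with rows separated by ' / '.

Column 4 is already complete: 46 + 109 + 39 + 88 = 282, so that is the magic constant.
The remaining cell in row 3 is (3,3) = 282 − 215 = 67.
Using main diagonal: 95 + 67 + 88 + ? → (2,2) = 282 − 250 = 32.
Anti-diagonal: 46 + 81 + 102 + ? = 282, so (4,1) = 53.
Row 2: 32 + 81 + 109 + ? = 282, so (2,1) = 60.
Using row 4: 53 + 25 + 88 + ? → (4,3) = 282 − 166 = 116.
Using column 2: 32 + 102 + 25 + ? → (1,2) = 282 − 159 = 123.
Column 3 must total 282; the given cells sum to 264, so (1,3) = 18.

95 123 18 46 / 60 32 81 109 / 74 102 67 39 / 53 25 116 88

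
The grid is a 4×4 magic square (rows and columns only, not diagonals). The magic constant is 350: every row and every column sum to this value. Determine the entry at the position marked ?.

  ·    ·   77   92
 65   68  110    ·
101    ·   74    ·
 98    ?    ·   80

83

Using row 2: 65 + 68 + 110 + ? → (2,4) = 350 − 243 = 107.
From column 1, 350 − (65 + 101 + 98) gives (1,1) = 86.
From column 3, 350 − (77 + 110 + 74) gives (4,3) = 89.
Column 4 must total 350; the given cells sum to 279, so (3,4) = 71.
Using row 1: 86 + 77 + 92 + ? → (1,2) = 350 − 255 = 95.
The remaining cell in row 3 is (3,2) = 350 − 246 = 104.
Using row 4: 98 + 89 + 80 + ? → (4,2) = 350 − 267 = 83.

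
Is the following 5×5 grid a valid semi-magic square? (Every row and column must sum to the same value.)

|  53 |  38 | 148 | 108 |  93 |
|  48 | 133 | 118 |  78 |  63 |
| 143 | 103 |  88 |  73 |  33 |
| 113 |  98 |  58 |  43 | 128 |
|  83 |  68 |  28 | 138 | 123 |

Row 1: 53 + 38 + 148 + 108 + 93 = 440.
Row 2: 48 + 133 + 118 + 78 + 63 = 440.
Row 3: 143 + 103 + 88 + 73 + 33 = 440.
Row 4: 113 + 98 + 58 + 43 + 128 = 440.
Row 5: 83 + 68 + 28 + 138 + 123 = 440.
Column 1: 53 + 48 + 143 + 113 + 83 = 440.
Column 2: 38 + 133 + 103 + 98 + 68 = 440.
Column 3: 148 + 118 + 88 + 58 + 28 = 440.
Column 4: 108 + 78 + 73 + 43 + 138 = 440.
Column 5: 93 + 63 + 33 + 128 + 123 = 440.
All lines sum to 440.

Yes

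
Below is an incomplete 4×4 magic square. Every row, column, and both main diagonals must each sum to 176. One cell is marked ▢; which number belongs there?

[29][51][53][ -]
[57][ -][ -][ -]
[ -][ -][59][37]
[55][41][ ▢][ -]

Using row 1: 29 + 51 + 53 + ? → (1,4) = 176 − 133 = 43.
Column 1 needs 176; the known cells sum to 141, so (3,1) = 35.
Row 3 needs 176; the known cells sum to 131, so (3,2) = 45.
The remaining cell in column 2 is (2,2) = 176 − 137 = 39.
From main diagonal, 176 − (29 + 39 + 59) gives (4,4) = 49.
The remaining cell in anti-diagonal is (2,3) = 176 − 143 = 33.
The remaining cell in row 2 is (2,4) = 176 − 129 = 47.
Row 4 needs 176; the known cells sum to 145, so (4,3) = 31.

31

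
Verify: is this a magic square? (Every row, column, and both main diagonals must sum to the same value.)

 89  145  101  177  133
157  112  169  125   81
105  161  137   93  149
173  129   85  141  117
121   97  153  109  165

No — row 2 sums to 644 but column 3 sums to 645.

Row 1: 89 + 145 + 101 + 177 + 133 = 645.
Row 2: 157 + 112 + 169 + 125 + 81 = 644.
Row 3: 105 + 161 + 137 + 93 + 149 = 645.
Row 4: 173 + 129 + 85 + 141 + 117 = 645.
Row 5: 121 + 97 + 153 + 109 + 165 = 645.
Column 1: 89 + 157 + 105 + 173 + 121 = 645.
Column 2: 145 + 112 + 161 + 129 + 97 = 644.
Column 3: 101 + 169 + 137 + 85 + 153 = 645.
Column 4: 177 + 125 + 93 + 141 + 109 = 645.
Column 5: 133 + 81 + 149 + 117 + 165 = 645.
Main diagonal: 89 + 112 + 137 + 141 + 165 = 644.
Anti-diagonal: 133 + 125 + 137 + 129 + 121 = 645.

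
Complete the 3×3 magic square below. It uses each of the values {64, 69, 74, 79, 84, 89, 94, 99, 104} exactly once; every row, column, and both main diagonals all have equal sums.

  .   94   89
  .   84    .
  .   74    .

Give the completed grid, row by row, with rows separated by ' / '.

The 9 entries sum to 756, so each line sums to 756/3 = 252.
From row 1, 252 − (94 + 89) gives (1,1) = 69.
Main diagonal must total 252; the given cells sum to 153, so (3,3) = 99.
From anti-diagonal, 252 − (89 + 84) gives (3,1) = 79.
Column 1 needs 252; the known cells sum to 148, so (2,1) = 104.
Using column 3: 89 + 99 + ? → (2,3) = 252 − 188 = 64.

69 94 89 / 104 84 64 / 79 74 99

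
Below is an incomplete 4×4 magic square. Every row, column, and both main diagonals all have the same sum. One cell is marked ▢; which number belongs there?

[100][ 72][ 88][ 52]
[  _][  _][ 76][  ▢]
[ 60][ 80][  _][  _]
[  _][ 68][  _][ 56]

Row 1 is complete and sums to 312; that is the magic constant.
Column 2 must total 312; the given cells sum to 220, so (2,2) = 92.
Main diagonal: 100 + 92 + 56 + ? = 312, so (3,3) = 64.
The remaining cell in anti-diagonal is (4,1) = 312 − 208 = 104.
Row 3: 60 + 80 + 64 + ? = 312, so (3,4) = 108.
The remaining cell in row 4 is (4,3) = 312 − 228 = 84.
From column 1, 312 − (100 + 60 + 104) gives (2,1) = 48.
From column 4, 312 − (52 + 108 + 56) gives (2,4) = 96.

96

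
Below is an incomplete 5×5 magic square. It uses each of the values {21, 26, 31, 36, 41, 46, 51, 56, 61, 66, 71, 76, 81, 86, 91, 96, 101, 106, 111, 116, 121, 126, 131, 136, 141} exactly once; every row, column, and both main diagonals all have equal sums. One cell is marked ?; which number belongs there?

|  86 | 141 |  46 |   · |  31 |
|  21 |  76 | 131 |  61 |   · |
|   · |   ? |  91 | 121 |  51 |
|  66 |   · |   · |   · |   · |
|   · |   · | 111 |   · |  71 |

The 25 entries sum to 2025, so each line sums to 2025/5 = 405.
Row 1: 86 + 141 + 46 + 31 + ? = 405, so (1,4) = 101.
Row 2 must total 405; the given cells sum to 289, so (2,5) = 116.
From column 3, 405 − (46 + 131 + 91 + 111) gives (4,3) = 26.
Column 5: 31 + 116 + 51 + 71 + ? = 405, so (4,5) = 136.
Main diagonal: 86 + 76 + 91 + 71 + ? = 405, so (4,4) = 81.
Row 4 needs 405; the known cells sum to 309, so (4,2) = 96.
The remaining cell in column 4 is (5,4) = 405 − 364 = 41.
Anti-diagonal needs 405; the known cells sum to 279, so (5,1) = 126.
From row 5, 405 − (126 + 111 + 41 + 71) gives (5,2) = 56.
Column 1: 86 + 21 + 66 + 126 + ? = 405, so (3,1) = 106.
From column 2, 405 − (141 + 76 + 96 + 56) gives (3,2) = 36.

36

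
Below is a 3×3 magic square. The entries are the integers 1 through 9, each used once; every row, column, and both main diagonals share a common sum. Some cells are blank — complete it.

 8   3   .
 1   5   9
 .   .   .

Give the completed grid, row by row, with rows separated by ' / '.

8 3 4 / 1 5 9 / 6 7 2

The entries are 1 through 9, which sum to 45, so each line sums to 45/3 = 15.
The remaining cell in row 1 is (1,3) = 15 − 11 = 4.
Column 1: 8 + 1 + ? = 15, so (3,1) = 6.
Column 2 needs 15; the known cells sum to 8, so (3,2) = 7.
Column 3 needs 15; the known cells sum to 13, so (3,3) = 2.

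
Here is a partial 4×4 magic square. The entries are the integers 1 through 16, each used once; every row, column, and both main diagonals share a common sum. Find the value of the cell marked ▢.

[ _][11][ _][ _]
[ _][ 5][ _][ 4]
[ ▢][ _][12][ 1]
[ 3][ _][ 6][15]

The entries are 1 through 16, which sum to 136, so each line sums to 136/4 = 34.
Using row 4: 3 + 6 + 15 + ? → (4,2) = 34 − 24 = 10.
Column 2 needs 34; the known cells sum to 26, so (3,2) = 8.
Column 4 needs 34; the known cells sum to 20, so (1,4) = 14.
The remaining cell in main diagonal is (1,1) = 34 − 32 = 2.
From anti-diagonal, 34 − (14 + 8 + 3) gives (2,3) = 9.
Row 1 needs 34; the known cells sum to 27, so (1,3) = 7.
Using row 2: 5 + 9 + 4 + ? → (2,1) = 34 − 18 = 16.
Row 3 must total 34; the given cells sum to 21, so (3,1) = 13.

13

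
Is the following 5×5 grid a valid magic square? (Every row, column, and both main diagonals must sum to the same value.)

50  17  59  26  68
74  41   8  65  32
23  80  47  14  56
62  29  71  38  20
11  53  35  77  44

Yes

Row 1: 50 + 17 + 59 + 26 + 68 = 220.
Row 2: 74 + 41 + 8 + 65 + 32 = 220.
Row 3: 23 + 80 + 47 + 14 + 56 = 220.
Row 4: 62 + 29 + 71 + 38 + 20 = 220.
Row 5: 11 + 53 + 35 + 77 + 44 = 220.
Column 1: 50 + 74 + 23 + 62 + 11 = 220.
Column 2: 17 + 41 + 80 + 29 + 53 = 220.
Column 3: 59 + 8 + 47 + 71 + 35 = 220.
Column 4: 26 + 65 + 14 + 38 + 77 = 220.
Column 5: 68 + 32 + 56 + 20 + 44 = 220.
Main diagonal: 50 + 41 + 47 + 38 + 44 = 220.
Anti-diagonal: 68 + 65 + 47 + 29 + 11 = 220.
All lines sum to 220.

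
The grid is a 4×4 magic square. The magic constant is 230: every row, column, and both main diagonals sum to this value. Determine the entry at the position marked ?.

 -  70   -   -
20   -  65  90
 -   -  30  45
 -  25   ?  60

Row 2: 20 + 65 + 90 + ? = 230, so (2,2) = 55.
Column 2 must total 230; the given cells sum to 150, so (3,2) = 80.
From column 4, 230 − (90 + 45 + 60) gives (1,4) = 35.
Main diagonal must total 230; the given cells sum to 145, so (1,1) = 85.
Anti-diagonal needs 230; the known cells sum to 180, so (4,1) = 50.
The remaining cell in row 1 is (1,3) = 230 − 190 = 40.
The remaining cell in row 3 is (3,1) = 230 − 155 = 75.
Row 4 must total 230; the given cells sum to 135, so (4,3) = 95.

95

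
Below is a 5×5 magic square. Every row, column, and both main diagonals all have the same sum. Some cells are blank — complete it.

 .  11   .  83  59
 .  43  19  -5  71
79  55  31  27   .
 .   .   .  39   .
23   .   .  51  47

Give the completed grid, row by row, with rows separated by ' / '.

Column 4 is already complete: 83 + -5 + 27 + 39 + 51 = 195, so that is the magic constant.
Row 2: 43 + 19 + (-5) + 71 + ? = 195, so (2,1) = 67.
The remaining cell in row 3 is (3,5) = 195 − 192 = 3.
Column 5 must total 195; the given cells sum to 180, so (4,5) = 15.
Main diagonal: 43 + 31 + 39 + 47 + ? = 195, so (1,1) = 35.
Anti-diagonal: 59 + (-5) + 31 + 23 + ? = 195, so (4,2) = 87.
Using row 1: 35 + 11 + 83 + 59 + ? → (1,3) = 195 − 188 = 7.
Column 1 needs 195; the known cells sum to 204, so (4,1) = -9.
Column 2 must total 195; the given cells sum to 196, so (5,2) = -1.
Using row 4: -9 + 87 + 39 + 15 + ? → (4,3) = 195 − 132 = 63.
The remaining cell in row 5 is (5,3) = 195 − 120 = 75.

35 11 7 83 59 / 67 43 19 -5 71 / 79 55 31 27 3 / -9 87 63 39 15 / 23 -1 75 51 47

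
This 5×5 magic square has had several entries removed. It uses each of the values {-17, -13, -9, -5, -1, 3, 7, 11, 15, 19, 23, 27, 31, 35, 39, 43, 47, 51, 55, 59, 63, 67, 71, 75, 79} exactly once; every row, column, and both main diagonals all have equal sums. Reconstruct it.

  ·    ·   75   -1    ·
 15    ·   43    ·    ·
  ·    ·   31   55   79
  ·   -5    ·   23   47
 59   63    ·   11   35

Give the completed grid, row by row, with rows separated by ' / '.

27 51 75 -1 3 / 15 39 43 67 -9 / -17 7 31 55 79 / 71 -5 19 23 47 / 59 63 -13 11 35

The 25 entries sum to 775, so each line sums to 775/5 = 155.
The remaining cell in row 5 is (5,3) = 155 − 168 = -13.
Column 3 needs 155; the known cells sum to 136, so (4,3) = 19.
From column 4, 155 − (-1 + 55 + 23 + 11) gives (2,4) = 67.
Anti-diagonal: 67 + 31 + (-5) + 59 + ? = 155, so (1,5) = 3.
Using row 4: -5 + 19 + 23 + 47 + ? → (4,1) = 155 − 84 = 71.
Column 5 must total 155; the given cells sum to 164, so (2,5) = -9.
Row 2 needs 155; the known cells sum to 116, so (2,2) = 39.
Using main diagonal: 39 + 31 + 23 + 35 + ? → (1,1) = 155 − 128 = 27.
Row 1 needs 155; the known cells sum to 104, so (1,2) = 51.
Column 1 needs 155; the known cells sum to 172, so (3,1) = -17.
Column 2: 51 + 39 + (-5) + 63 + ? = 155, so (3,2) = 7.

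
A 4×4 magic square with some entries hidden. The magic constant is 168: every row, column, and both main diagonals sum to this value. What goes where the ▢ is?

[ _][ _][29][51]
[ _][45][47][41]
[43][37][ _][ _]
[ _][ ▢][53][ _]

Row 2: 45 + 47 + 41 + ? = 168, so (2,1) = 35.
Using column 3: 29 + 47 + 53 + ? → (3,3) = 168 − 129 = 39.
Anti-diagonal must total 168; the given cells sum to 135, so (4,1) = 33.
From row 3, 168 − (43 + 37 + 39) gives (3,4) = 49.
The remaining cell in column 1 is (1,1) = 168 − 111 = 57.
Column 4: 51 + 41 + 49 + ? = 168, so (4,4) = 27.
Row 1: 57 + 29 + 51 + ? = 168, so (1,2) = 31.
From row 4, 168 − (33 + 53 + 27) gives (4,2) = 55.

55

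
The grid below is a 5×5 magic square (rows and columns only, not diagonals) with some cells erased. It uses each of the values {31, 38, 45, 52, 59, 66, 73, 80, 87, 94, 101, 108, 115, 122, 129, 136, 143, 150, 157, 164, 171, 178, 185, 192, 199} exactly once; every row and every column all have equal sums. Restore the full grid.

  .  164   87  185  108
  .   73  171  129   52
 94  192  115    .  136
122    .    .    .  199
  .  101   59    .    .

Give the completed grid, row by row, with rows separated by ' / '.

31 164 87 185 108 / 150 73 171 129 52 / 94 192 115 38 136 / 122 45 143 66 199 / 178 101 59 157 80

The 25 entries sum to 2875, so each line sums to 2875/5 = 575.
Row 1: 164 + 87 + 185 + 108 + ? = 575, so (1,1) = 31.
Using row 2: 73 + 171 + 129 + 52 + ? → (2,1) = 575 − 425 = 150.
Row 3 needs 575; the known cells sum to 537, so (3,4) = 38.
Column 1 needs 575; the known cells sum to 397, so (5,1) = 178.
Column 2 must total 575; the given cells sum to 530, so (4,2) = 45.
Column 3 needs 575; the known cells sum to 432, so (4,3) = 143.
Column 5 needs 575; the known cells sum to 495, so (5,5) = 80.
Using row 4: 122 + 45 + 143 + 199 + ? → (4,4) = 575 − 509 = 66.
Row 5 needs 575; the known cells sum to 418, so (5,4) = 157.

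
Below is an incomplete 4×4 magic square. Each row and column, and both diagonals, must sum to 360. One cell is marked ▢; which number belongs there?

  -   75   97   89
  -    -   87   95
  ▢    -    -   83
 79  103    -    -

Row 1: 75 + 97 + 89 + ? = 360, so (1,1) = 99.
The remaining cell in column 4 is (4,4) = 360 − 267 = 93.
From anti-diagonal, 360 − (89 + 87 + 79) gives (3,2) = 105.
From row 4, 360 − (79 + 103 + 93) gives (4,3) = 85.
Column 2 needs 360; the known cells sum to 283, so (2,2) = 77.
Using column 3: 97 + 87 + 85 + ? → (3,3) = 360 − 269 = 91.
Row 2 needs 360; the known cells sum to 259, so (2,1) = 101.
The remaining cell in row 3 is (3,1) = 360 − 279 = 81.

81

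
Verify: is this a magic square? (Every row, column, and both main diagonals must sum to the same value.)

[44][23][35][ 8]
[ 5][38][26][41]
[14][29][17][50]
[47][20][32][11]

Row 1: 44 + 23 + 35 + 8 = 110.
Row 2: 5 + 38 + 26 + 41 = 110.
Row 3: 14 + 29 + 17 + 50 = 110.
Row 4: 47 + 20 + 32 + 11 = 110.
Column 1: 44 + 5 + 14 + 47 = 110.
Column 2: 23 + 38 + 29 + 20 = 110.
Column 3: 35 + 26 + 17 + 32 = 110.
Column 4: 8 + 41 + 50 + 11 = 110.
Main diagonal: 44 + 38 + 17 + 11 = 110.
Anti-diagonal: 8 + 26 + 29 + 47 = 110.
All lines sum to 110.

Yes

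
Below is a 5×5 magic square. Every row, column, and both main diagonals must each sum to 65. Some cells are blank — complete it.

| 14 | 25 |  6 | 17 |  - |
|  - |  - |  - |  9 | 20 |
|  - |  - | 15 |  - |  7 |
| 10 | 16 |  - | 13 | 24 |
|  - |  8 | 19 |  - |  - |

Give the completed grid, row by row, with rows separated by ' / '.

From row 1, 65 − (14 + 25 + 6 + 17) gives (1,5) = 3.
Row 4 must total 65; the given cells sum to 63, so (4,3) = 2.
Column 3 needs 65; the known cells sum to 42, so (2,3) = 23.
Column 5: 3 + 20 + 7 + 24 + ? = 65, so (5,5) = 11.
Using main diagonal: 14 + 15 + 13 + 11 + ? → (2,2) = 65 − 53 = 12.
From anti-diagonal, 65 − (3 + 9 + 15 + 16) gives (5,1) = 22.
Using row 2: 12 + 23 + 9 + 20 + ? → (2,1) = 65 − 64 = 1.
From row 5, 65 − (22 + 8 + 19 + 11) gives (5,4) = 5.
Column 1 must total 65; the given cells sum to 47, so (3,1) = 18.
Using column 2: 25 + 12 + 16 + 8 + ? → (3,2) = 65 − 61 = 4.
Column 4 needs 65; the known cells sum to 44, so (3,4) = 21.

14 25 6 17 3 / 1 12 23 9 20 / 18 4 15 21 7 / 10 16 2 13 24 / 22 8 19 5 11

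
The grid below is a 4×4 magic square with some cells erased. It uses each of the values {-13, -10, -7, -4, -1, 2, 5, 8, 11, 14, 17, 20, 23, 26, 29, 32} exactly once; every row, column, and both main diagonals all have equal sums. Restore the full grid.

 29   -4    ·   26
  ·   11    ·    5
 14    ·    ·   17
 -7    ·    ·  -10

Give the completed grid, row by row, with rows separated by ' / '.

29 -4 -13 26 / 2 11 20 5 / 14 -1 8 17 / -7 32 23 -10

The 16 entries sum to 152, so each line sums to 152/4 = 38.
Row 1: 29 + (-4) + 26 + ? = 38, so (1,3) = -13.
Using column 1: 29 + 14 + (-7) + ? → (2,1) = 38 − 36 = 2.
The remaining cell in main diagonal is (3,3) = 38 − 30 = 8.
Row 2: 2 + 11 + 5 + ? = 38, so (2,3) = 20.
Row 3 needs 38; the known cells sum to 39, so (3,2) = -1.
Column 2 needs 38; the known cells sum to 6, so (4,2) = 32.
Column 3 needs 38; the known cells sum to 15, so (4,3) = 23.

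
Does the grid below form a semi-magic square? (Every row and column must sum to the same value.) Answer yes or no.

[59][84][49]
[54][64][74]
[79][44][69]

Yes

Row 1: 59 + 84 + 49 = 192.
Row 2: 54 + 64 + 74 = 192.
Row 3: 79 + 44 + 69 = 192.
Column 1: 59 + 54 + 79 = 192.
Column 2: 84 + 64 + 44 = 192.
Column 3: 49 + 74 + 69 = 192.
All lines sum to 192.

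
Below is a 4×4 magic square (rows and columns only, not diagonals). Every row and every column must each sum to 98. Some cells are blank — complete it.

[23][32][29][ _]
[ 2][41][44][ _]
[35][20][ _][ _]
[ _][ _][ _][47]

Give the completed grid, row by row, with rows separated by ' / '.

23 32 29 14 / 2 41 44 11 / 35 20 17 26 / 38 5 8 47

Row 1 must total 98; the given cells sum to 84, so (1,4) = 14.
The remaining cell in row 2 is (2,4) = 98 − 87 = 11.
Column 1 must total 98; the given cells sum to 60, so (4,1) = 38.
From column 2, 98 − (32 + 41 + 20) gives (4,2) = 5.
Using column 4: 14 + 11 + 47 + ? → (3,4) = 98 − 72 = 26.
Row 3 must total 98; the given cells sum to 81, so (3,3) = 17.
Row 4 needs 98; the known cells sum to 90, so (4,3) = 8.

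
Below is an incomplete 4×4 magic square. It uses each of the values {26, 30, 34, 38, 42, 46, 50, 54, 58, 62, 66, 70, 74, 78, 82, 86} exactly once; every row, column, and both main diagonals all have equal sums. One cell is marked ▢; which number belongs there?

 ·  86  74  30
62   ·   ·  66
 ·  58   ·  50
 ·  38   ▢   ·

The 16 entries sum to 896, so each line sums to 896/4 = 224.
Row 1 must total 224; the given cells sum to 190, so (1,1) = 34.
Column 2: 86 + 58 + 38 + ? = 224, so (2,2) = 42.
Using column 4: 30 + 66 + 50 + ? → (4,4) = 224 − 146 = 78.
Main diagonal needs 224; the known cells sum to 154, so (3,3) = 70.
From row 2, 224 − (62 + 42 + 66) gives (2,3) = 54.
Row 3 needs 224; the known cells sum to 178, so (3,1) = 46.
Column 1: 34 + 62 + 46 + ? = 224, so (4,1) = 82.
Using column 3: 74 + 54 + 70 + ? → (4,3) = 224 − 198 = 26.

26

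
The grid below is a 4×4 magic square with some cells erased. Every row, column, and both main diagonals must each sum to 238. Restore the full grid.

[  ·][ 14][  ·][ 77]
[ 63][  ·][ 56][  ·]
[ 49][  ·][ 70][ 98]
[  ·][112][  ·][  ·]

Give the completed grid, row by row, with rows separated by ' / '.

From row 3, 238 − (49 + 70 + 98) gives (3,2) = 21.
The remaining cell in column 2 is (2,2) = 238 − 147 = 91.
Using anti-diagonal: 77 + 56 + 21 + ? → (4,1) = 238 − 154 = 84.
Row 2: 63 + 91 + 56 + ? = 238, so (2,4) = 28.
Column 1 needs 238; the known cells sum to 196, so (1,1) = 42.
Column 4 needs 238; the known cells sum to 203, so (4,4) = 35.
From row 1, 238 − (42 + 14 + 77) gives (1,3) = 105.
From row 4, 238 − (84 + 112 + 35) gives (4,3) = 7.

42 14 105 77 / 63 91 56 28 / 49 21 70 98 / 84 112 7 35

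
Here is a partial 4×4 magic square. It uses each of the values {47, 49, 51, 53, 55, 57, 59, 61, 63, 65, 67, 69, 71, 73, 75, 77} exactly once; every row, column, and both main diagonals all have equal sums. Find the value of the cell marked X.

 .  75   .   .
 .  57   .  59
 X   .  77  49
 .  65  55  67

71

The 16 entries sum to 992, so each line sums to 992/4 = 248.
The remaining cell in row 4 is (4,1) = 248 − 187 = 61.
The remaining cell in column 2 is (3,2) = 248 − 197 = 51.
Column 4: 59 + 49 + 67 + ? = 248, so (1,4) = 73.
Main diagonal: 57 + 77 + 67 + ? = 248, so (1,1) = 47.
Using anti-diagonal: 73 + 51 + 61 + ? → (2,3) = 248 − 185 = 63.
From row 1, 248 − (47 + 75 + 73) gives (1,3) = 53.
Row 2 must total 248; the given cells sum to 179, so (2,1) = 69.
Using row 3: 51 + 77 + 49 + ? → (3,1) = 248 − 177 = 71.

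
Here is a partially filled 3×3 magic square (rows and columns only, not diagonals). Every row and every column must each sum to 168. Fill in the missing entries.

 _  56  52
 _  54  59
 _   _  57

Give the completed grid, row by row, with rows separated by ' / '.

From row 1, 168 − (56 + 52) gives (1,1) = 60.
Row 2 must total 168; the given cells sum to 113, so (2,1) = 55.
From column 1, 168 − (60 + 55) gives (3,1) = 53.
Column 2 needs 168; the known cells sum to 110, so (3,2) = 58.

60 56 52 / 55 54 59 / 53 58 57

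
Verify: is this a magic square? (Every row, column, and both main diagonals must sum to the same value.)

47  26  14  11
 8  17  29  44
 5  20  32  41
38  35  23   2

Row 1: 47 + 26 + 14 + 11 = 98.
Row 2: 8 + 17 + 29 + 44 = 98.
Row 3: 5 + 20 + 32 + 41 = 98.
Row 4: 38 + 35 + 23 + 2 = 98.
Column 1: 47 + 8 + 5 + 38 = 98.
Column 2: 26 + 17 + 20 + 35 = 98.
Column 3: 14 + 29 + 32 + 23 = 98.
Column 4: 11 + 44 + 41 + 2 = 98.
Main diagonal: 47 + 17 + 32 + 2 = 98.
Anti-diagonal: 11 + 29 + 20 + 38 = 98.
All lines sum to 98.

Yes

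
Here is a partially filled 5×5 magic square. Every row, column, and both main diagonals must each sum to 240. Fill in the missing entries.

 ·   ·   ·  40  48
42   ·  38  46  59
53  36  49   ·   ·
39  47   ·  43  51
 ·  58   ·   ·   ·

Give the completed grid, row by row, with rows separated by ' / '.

56 44 52 40 48 / 42 55 38 46 59 / 53 36 49 57 45 / 39 47 60 43 51 / 50 58 41 54 37

Row 2 must total 240; the given cells sum to 185, so (2,2) = 55.
Row 4 needs 240; the known cells sum to 180, so (4,3) = 60.
Using column 2: 55 + 36 + 47 + 58 + ? → (1,2) = 240 − 196 = 44.
Anti-diagonal: 48 + 46 + 49 + 47 + ? = 240, so (5,1) = 50.
The remaining cell in column 1 is (1,1) = 240 − 184 = 56.
The remaining cell in main diagonal is (5,5) = 240 − 203 = 37.
Using row 1: 56 + 44 + 40 + 48 + ? → (1,3) = 240 − 188 = 52.
From column 3, 240 − (52 + 38 + 49 + 60) gives (5,3) = 41.
Column 5 needs 240; the known cells sum to 195, so (3,5) = 45.
Using row 3: 53 + 36 + 49 + 45 + ? → (3,4) = 240 − 183 = 57.
From row 5, 240 − (50 + 58 + 41 + 37) gives (5,4) = 54.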